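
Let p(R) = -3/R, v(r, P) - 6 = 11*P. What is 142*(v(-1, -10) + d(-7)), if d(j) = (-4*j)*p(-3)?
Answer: -10792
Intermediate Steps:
v(r, P) = 6 + 11*P
d(j) = -4*j (d(j) = (-4*j)*(-3/(-3)) = (-4*j)*(-3*(-1/3)) = -4*j*1 = -4*j)
142*(v(-1, -10) + d(-7)) = 142*((6 + 11*(-10)) - 4*(-7)) = 142*((6 - 110) + 28) = 142*(-104 + 28) = 142*(-76) = -10792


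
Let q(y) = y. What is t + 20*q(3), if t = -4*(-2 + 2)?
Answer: 60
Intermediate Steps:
t = 0 (t = -4*0 = 0)
t + 20*q(3) = 0 + 20*3 = 0 + 60 = 60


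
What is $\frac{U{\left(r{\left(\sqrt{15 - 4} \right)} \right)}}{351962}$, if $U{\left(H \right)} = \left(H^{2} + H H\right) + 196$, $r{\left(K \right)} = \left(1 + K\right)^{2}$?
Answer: $\frac{22}{13537} + \frac{48 \sqrt{11}}{175981} \approx 0.0025298$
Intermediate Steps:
$U{\left(H \right)} = 196 + 2 H^{2}$ ($U{\left(H \right)} = \left(H^{2} + H^{2}\right) + 196 = 2 H^{2} + 196 = 196 + 2 H^{2}$)
$\frac{U{\left(r{\left(\sqrt{15 - 4} \right)} \right)}}{351962} = \frac{196 + 2 \left(\left(1 + \sqrt{15 - 4}\right)^{2}\right)^{2}}{351962} = \left(196 + 2 \left(\left(1 + \sqrt{11}\right)^{2}\right)^{2}\right) \frac{1}{351962} = \left(196 + 2 \left(1 + \sqrt{11}\right)^{4}\right) \frac{1}{351962} = \frac{98}{175981} + \frac{\left(1 + \sqrt{11}\right)^{4}}{175981}$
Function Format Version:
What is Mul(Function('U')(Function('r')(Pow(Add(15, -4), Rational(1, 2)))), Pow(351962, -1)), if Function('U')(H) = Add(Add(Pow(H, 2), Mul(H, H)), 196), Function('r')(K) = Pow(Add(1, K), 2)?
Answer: Add(Rational(22, 13537), Mul(Rational(48, 175981), Pow(11, Rational(1, 2)))) ≈ 0.0025298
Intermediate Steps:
Function('U')(H) = Add(196, Mul(2, Pow(H, 2))) (Function('U')(H) = Add(Add(Pow(H, 2), Pow(H, 2)), 196) = Add(Mul(2, Pow(H, 2)), 196) = Add(196, Mul(2, Pow(H, 2))))
Mul(Function('U')(Function('r')(Pow(Add(15, -4), Rational(1, 2)))), Pow(351962, -1)) = Mul(Add(196, Mul(2, Pow(Pow(Add(1, Pow(Add(15, -4), Rational(1, 2))), 2), 2))), Pow(351962, -1)) = Mul(Add(196, Mul(2, Pow(Pow(Add(1, Pow(11, Rational(1, 2))), 2), 2))), Rational(1, 351962)) = Mul(Add(196, Mul(2, Pow(Add(1, Pow(11, Rational(1, 2))), 4))), Rational(1, 351962)) = Add(Rational(98, 175981), Mul(Rational(1, 175981), Pow(Add(1, Pow(11, Rational(1, 2))), 4)))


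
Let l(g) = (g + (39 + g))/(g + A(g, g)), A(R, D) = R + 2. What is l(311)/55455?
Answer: 661/34603920 ≈ 1.9102e-5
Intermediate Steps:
A(R, D) = 2 + R
l(g) = (39 + 2*g)/(2 + 2*g) (l(g) = (g + (39 + g))/(g + (2 + g)) = (39 + 2*g)/(2 + 2*g))
l(311)/55455 = ((39/2 + 311)/(1 + 311))/55455 = ((661/2)/312)*(1/55455) = ((1/312)*(661/2))*(1/55455) = (661/624)*(1/55455) = 661/34603920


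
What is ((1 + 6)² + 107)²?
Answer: 24336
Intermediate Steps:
((1 + 6)² + 107)² = (7² + 107)² = (49 + 107)² = 156² = 24336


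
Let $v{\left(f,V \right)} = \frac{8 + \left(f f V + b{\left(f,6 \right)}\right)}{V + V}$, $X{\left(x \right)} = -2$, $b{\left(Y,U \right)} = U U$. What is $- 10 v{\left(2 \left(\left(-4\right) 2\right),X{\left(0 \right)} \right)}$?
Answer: $-1170$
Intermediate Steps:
$b{\left(Y,U \right)} = U^{2}$
$v{\left(f,V \right)} = \frac{44 + V f^{2}}{2 V}$ ($v{\left(f,V \right)} = \frac{8 + \left(f f V + 6^{2}\right)}{V + V} = \frac{8 + \left(f^{2} V + 36\right)}{2 V} = \left(8 + \left(V f^{2} + 36\right)\right) \frac{1}{2 V} = \left(8 + \left(36 + V f^{2}\right)\right) \frac{1}{2 V} = \left(44 + V f^{2}\right) \frac{1}{2 V} = \frac{44 + V f^{2}}{2 V}$)
$- 10 v{\left(2 \left(\left(-4\right) 2\right),X{\left(0 \right)} \right)} = - 10 \left(\frac{\left(2 \left(\left(-4\right) 2\right)\right)^{2}}{2} + \frac{22}{-2}\right) = - 10 \left(\frac{\left(2 \left(-8\right)\right)^{2}}{2} + 22 \left(- \frac{1}{2}\right)\right) = - 10 \left(\frac{\left(-16\right)^{2}}{2} - 11\right) = - 10 \left(\frac{1}{2} \cdot 256 - 11\right) = - 10 \left(128 - 11\right) = \left(-10\right) 117 = -1170$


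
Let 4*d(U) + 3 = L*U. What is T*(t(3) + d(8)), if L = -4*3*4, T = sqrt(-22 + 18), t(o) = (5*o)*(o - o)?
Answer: -387*I/2 ≈ -193.5*I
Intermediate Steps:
t(o) = 0 (t(o) = (5*o)*0 = 0)
T = 2*I (T = sqrt(-4) = 2*I ≈ 2.0*I)
L = -48 (L = -12*4 = -48)
d(U) = -3/4 - 12*U (d(U) = -3/4 + (-48*U)/4 = -3/4 - 12*U)
T*(t(3) + d(8)) = (2*I)*(0 + (-3/4 - 12*8)) = (2*I)*(0 + (-3/4 - 96)) = (2*I)*(0 - 387/4) = (2*I)*(-387/4) = -387*I/2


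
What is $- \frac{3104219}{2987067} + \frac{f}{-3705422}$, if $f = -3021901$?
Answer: $- \frac{2475820621051}{11068343777274} \approx -0.22368$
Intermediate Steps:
$- \frac{3104219}{2987067} + \frac{f}{-3705422} = - \frac{3104219}{2987067} - \frac{3021901}{-3705422} = \left(-3104219\right) \frac{1}{2987067} - - \frac{3021901}{3705422} = - \frac{3104219}{2987067} + \frac{3021901}{3705422} = - \frac{2475820621051}{11068343777274}$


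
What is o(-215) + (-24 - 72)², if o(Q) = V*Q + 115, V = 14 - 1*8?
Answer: 8041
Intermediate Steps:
V = 6 (V = 14 - 8 = 6)
o(Q) = 115 + 6*Q (o(Q) = 6*Q + 115 = 115 + 6*Q)
o(-215) + (-24 - 72)² = (115 + 6*(-215)) + (-24 - 72)² = (115 - 1290) + (-96)² = -1175 + 9216 = 8041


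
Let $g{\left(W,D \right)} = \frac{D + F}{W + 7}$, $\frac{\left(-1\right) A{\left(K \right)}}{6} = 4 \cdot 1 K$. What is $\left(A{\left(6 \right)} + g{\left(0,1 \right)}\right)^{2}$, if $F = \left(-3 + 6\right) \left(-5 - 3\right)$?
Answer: $\frac{1062961}{49} \approx 21693.0$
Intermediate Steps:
$A{\left(K \right)} = - 24 K$ ($A{\left(K \right)} = - 6 \cdot 4 \cdot 1 K = - 6 \cdot 4 K = - 24 K$)
$F = -24$ ($F = 3 \left(-8\right) = -24$)
$g{\left(W,D \right)} = \frac{-24 + D}{7 + W}$ ($g{\left(W,D \right)} = \frac{D - 24}{W + 7} = \frac{-24 + D}{7 + W}$)
$\left(A{\left(6 \right)} + g{\left(0,1 \right)}\right)^{2} = \left(\left(-24\right) 6 + \frac{-24 + 1}{7 + 0}\right)^{2} = \left(-144 + \frac{1}{7} \left(-23\right)\right)^{2} = \left(-144 - \frac{23}{7}\right)^{2} = \left(- \frac{1031}{7}\right)^{2} = \frac{1062961}{49}$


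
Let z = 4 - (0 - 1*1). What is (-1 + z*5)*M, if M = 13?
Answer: 312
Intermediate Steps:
z = 5 (z = 4 - (0 - 1) = 4 - 1*(-1) = 4 + 1 = 5)
(-1 + z*5)*M = (-1 + 5*5)*13 = (-1 + 25)*13 = 24*13 = 312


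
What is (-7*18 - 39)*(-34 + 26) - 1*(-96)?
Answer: 1416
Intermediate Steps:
(-7*18 - 39)*(-34 + 26) - 1*(-96) = (-126 - 39)*(-8) + 96 = -165*(-8) + 96 = 1320 + 96 = 1416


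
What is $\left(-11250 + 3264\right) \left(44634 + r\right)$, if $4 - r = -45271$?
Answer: $-718013274$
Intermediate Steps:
$r = 45275$ ($r = 4 - -45271 = 4 + 45271 = 45275$)
$\left(-11250 + 3264\right) \left(44634 + r\right) = \left(-11250 + 3264\right) \left(44634 + 45275\right) = \left(-7986\right) 89909 = -718013274$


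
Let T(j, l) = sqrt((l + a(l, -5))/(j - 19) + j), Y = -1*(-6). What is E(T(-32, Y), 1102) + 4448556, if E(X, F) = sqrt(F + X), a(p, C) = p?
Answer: 4448556 + sqrt(318478 + 34*I*sqrt(2329))/17 ≈ 4.4486e+6 + 0.085515*I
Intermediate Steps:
Y = 6
T(j, l) = sqrt(j + 2*l/(-19 + j)) (T(j, l) = sqrt((l + l)/(j - 19) + j) = sqrt((2*l)/(-19 + j) + j) = sqrt(2*l/(-19 + j) + j) = sqrt(j + 2*l/(-19 + j)))
E(T(-32, Y), 1102) + 4448556 = sqrt(1102 + sqrt((2*6 - 32*(-19 - 32))/(-19 - 32))) + 4448556 = sqrt(1102 + sqrt((12 - 32*(-51))/(-51))) + 4448556 = sqrt(1102 + sqrt(-(12 + 1632)/51)) + 4448556 = sqrt(1102 + sqrt(-1/51*1644)) + 4448556 = sqrt(1102 + sqrt(-548/17)) + 4448556 = sqrt(1102 + 2*I*sqrt(2329)/17) + 4448556 = 4448556 + sqrt(1102 + 2*I*sqrt(2329)/17)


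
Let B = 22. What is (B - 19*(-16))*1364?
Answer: 444664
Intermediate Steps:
(B - 19*(-16))*1364 = (22 - 19*(-16))*1364 = (22 + 304)*1364 = 326*1364 = 444664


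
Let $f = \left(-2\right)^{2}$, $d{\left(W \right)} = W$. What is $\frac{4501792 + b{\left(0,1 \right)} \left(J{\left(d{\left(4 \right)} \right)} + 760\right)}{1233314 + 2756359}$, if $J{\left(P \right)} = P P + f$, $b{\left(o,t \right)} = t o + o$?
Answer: $\frac{4501792}{3989673} \approx 1.1284$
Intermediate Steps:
$b{\left(o,t \right)} = o + o t$ ($b{\left(o,t \right)} = o t + o = o + o t$)
$f = 4$
$J{\left(P \right)} = 4 + P^{2}$ ($J{\left(P \right)} = P P + 4 = P^{2} + 4 = 4 + P^{2}$)
$\frac{4501792 + b{\left(0,1 \right)} \left(J{\left(d{\left(4 \right)} \right)} + 760\right)}{1233314 + 2756359} = \frac{4501792 + 0 \left(1 + 1\right) \left(\left(4 + 4^{2}\right) + 760\right)}{1233314 + 2756359} = \frac{4501792 + 0 \cdot 2 \left(\left(4 + 16\right) + 760\right)}{3989673} = \left(4501792 + 0 \left(20 + 760\right)\right) \frac{1}{3989673} = \left(4501792 + 0 \cdot 780\right) \frac{1}{3989673} = \left(4501792 + 0\right) \frac{1}{3989673} = 4501792 \cdot \frac{1}{3989673} = \frac{4501792}{3989673}$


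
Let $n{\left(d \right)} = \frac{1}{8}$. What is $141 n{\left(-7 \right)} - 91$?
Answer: $- \frac{587}{8} \approx -73.375$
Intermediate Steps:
$n{\left(d \right)} = \frac{1}{8}$
$141 n{\left(-7 \right)} - 91 = 141 \cdot \frac{1}{8} - 91 = \frac{141}{8} - 91 = - \frac{587}{8}$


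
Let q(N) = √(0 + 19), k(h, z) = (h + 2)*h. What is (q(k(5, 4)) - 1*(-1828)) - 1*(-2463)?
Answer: 4291 + √19 ≈ 4295.4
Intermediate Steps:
k(h, z) = h*(2 + h) (k(h, z) = (2 + h)*h = h*(2 + h))
q(N) = √19
(q(k(5, 4)) - 1*(-1828)) - 1*(-2463) = (√19 - 1*(-1828)) - 1*(-2463) = (√19 + 1828) + 2463 = (1828 + √19) + 2463 = 4291 + √19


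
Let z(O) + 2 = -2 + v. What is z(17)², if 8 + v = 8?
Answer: 16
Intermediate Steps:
v = 0 (v = -8 + 8 = 0)
z(O) = -4 (z(O) = -2 + (-2 + 0) = -2 - 2 = -4)
z(17)² = (-4)² = 16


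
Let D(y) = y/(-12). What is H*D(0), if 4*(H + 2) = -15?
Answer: 0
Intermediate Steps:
H = -23/4 (H = -2 + (¼)*(-15) = -2 - 15/4 = -23/4 ≈ -5.7500)
D(y) = -y/12 (D(y) = y*(-1/12) = -y/12)
H*D(0) = -(-23)*0/48 = -23/4*0 = 0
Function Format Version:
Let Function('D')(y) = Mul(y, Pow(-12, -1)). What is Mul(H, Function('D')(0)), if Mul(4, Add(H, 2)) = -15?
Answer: 0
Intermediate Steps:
H = Rational(-23, 4) (H = Add(-2, Mul(Rational(1, 4), -15)) = Add(-2, Rational(-15, 4)) = Rational(-23, 4) ≈ -5.7500)
Function('D')(y) = Mul(Rational(-1, 12), y) (Function('D')(y) = Mul(y, Rational(-1, 12)) = Mul(Rational(-1, 12), y))
Mul(H, Function('D')(0)) = Mul(Rational(-23, 4), Mul(Rational(-1, 12), 0)) = Mul(Rational(-23, 4), 0) = 0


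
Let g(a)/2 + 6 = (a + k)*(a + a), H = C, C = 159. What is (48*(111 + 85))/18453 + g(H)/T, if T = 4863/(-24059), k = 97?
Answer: -8030948494156/9970771 ≈ -8.0545e+5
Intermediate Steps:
H = 159
g(a) = -12 + 4*a*(97 + a) (g(a) = -12 + 2*((a + 97)*(a + a)) = -12 + 2*((97 + a)*(2*a)) = -12 + 2*(2*a*(97 + a)) = -12 + 4*a*(97 + a))
T = -4863/24059 (T = 4863*(-1/24059) = -4863/24059 ≈ -0.20213)
(48*(111 + 85))/18453 + g(H)/T = (48*(111 + 85))/18453 + (-12 + 4*159² + 388*159)/(-4863/24059) = (48*196)*(1/18453) + (-12 + 4*25281 + 61692)*(-24059/4863) = 9408*(1/18453) + (-12 + 101124 + 61692)*(-24059/4863) = 3136/6151 + 162804*(-24059/4863) = 3136/6151 - 1305633812/1621 = -8030948494156/9970771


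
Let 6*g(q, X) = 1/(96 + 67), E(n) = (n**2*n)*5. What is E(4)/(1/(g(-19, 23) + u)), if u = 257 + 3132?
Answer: 530310880/489 ≈ 1.0845e+6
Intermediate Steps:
u = 3389
E(n) = 5*n**3 (E(n) = n**3*5 = 5*n**3)
g(q, X) = 1/978 (g(q, X) = 1/(6*(96 + 67)) = (1/6)/163 = (1/6)*(1/163) = 1/978)
E(4)/(1/(g(-19, 23) + u)) = (5*4**3)/(1/(1/978 + 3389)) = (5*64)/(1/(3314443/978)) = 320/(978/3314443) = 320*(3314443/978) = 530310880/489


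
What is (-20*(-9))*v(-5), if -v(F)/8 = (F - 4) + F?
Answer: 20160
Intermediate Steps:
v(F) = 32 - 16*F (v(F) = -8*((F - 4) + F) = -8*((-4 + F) + F) = -8*(-4 + 2*F) = 32 - 16*F)
(-20*(-9))*v(-5) = (-20*(-9))*(32 - 16*(-5)) = 180*(32 + 80) = 180*112 = 20160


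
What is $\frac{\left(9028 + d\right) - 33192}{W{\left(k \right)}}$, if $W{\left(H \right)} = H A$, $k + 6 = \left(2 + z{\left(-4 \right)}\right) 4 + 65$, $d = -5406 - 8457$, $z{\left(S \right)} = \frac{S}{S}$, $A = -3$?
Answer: $\frac{38027}{213} \approx 178.53$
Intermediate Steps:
$z{\left(S \right)} = 1$
$d = -13863$ ($d = -5406 - 8457 = -13863$)
$k = 71$ ($k = -6 + \left(\left(2 + 1\right) 4 + 65\right) = -6 + \left(3 \cdot 4 + 65\right) = -6 + \left(12 + 65\right) = -6 + 77 = 71$)
$W{\left(H \right)} = - 3 H$ ($W{\left(H \right)} = H \left(-3\right) = - 3 H$)
$\frac{\left(9028 + d\right) - 33192}{W{\left(k \right)}} = \frac{\left(9028 - 13863\right) - 33192}{\left(-3\right) 71} = \frac{-4835 - 33192}{-213} = \left(-38027\right) \left(- \frac{1}{213}\right) = \frac{38027}{213}$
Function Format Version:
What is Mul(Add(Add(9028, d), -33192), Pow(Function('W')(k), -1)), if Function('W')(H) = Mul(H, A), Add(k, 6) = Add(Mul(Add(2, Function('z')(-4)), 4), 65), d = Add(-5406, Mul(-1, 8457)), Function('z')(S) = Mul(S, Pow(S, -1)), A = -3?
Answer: Rational(38027, 213) ≈ 178.53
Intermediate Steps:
Function('z')(S) = 1
d = -13863 (d = Add(-5406, -8457) = -13863)
k = 71 (k = Add(-6, Add(Mul(Add(2, 1), 4), 65)) = Add(-6, Add(Mul(3, 4), 65)) = Add(-6, Add(12, 65)) = Add(-6, 77) = 71)
Function('W')(H) = Mul(-3, H) (Function('W')(H) = Mul(H, -3) = Mul(-3, H))
Mul(Add(Add(9028, d), -33192), Pow(Function('W')(k), -1)) = Mul(Add(Add(9028, -13863), -33192), Pow(Mul(-3, 71), -1)) = Mul(Add(-4835, -33192), Pow(-213, -1)) = Mul(-38027, Rational(-1, 213)) = Rational(38027, 213)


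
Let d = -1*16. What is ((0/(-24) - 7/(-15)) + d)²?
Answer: 54289/225 ≈ 241.28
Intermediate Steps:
d = -16
((0/(-24) - 7/(-15)) + d)² = ((0/(-24) - 7/(-15)) - 16)² = ((0*(-1/24) - 7*(-1/15)) - 16)² = ((0 + 7/15) - 16)² = (7/15 - 16)² = (-233/15)² = 54289/225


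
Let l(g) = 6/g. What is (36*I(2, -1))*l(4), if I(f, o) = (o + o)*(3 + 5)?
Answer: -864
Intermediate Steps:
I(f, o) = 16*o (I(f, o) = (2*o)*8 = 16*o)
(36*I(2, -1))*l(4) = (36*(16*(-1)))*(6/4) = (36*(-16))*(6*(¼)) = -576*3/2 = -864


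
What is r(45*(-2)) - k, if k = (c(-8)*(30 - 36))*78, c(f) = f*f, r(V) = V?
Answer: 29862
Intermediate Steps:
c(f) = f²
k = -29952 (k = ((-8)²*(30 - 36))*78 = (64*(-6))*78 = -384*78 = -29952)
r(45*(-2)) - k = 45*(-2) - 1*(-29952) = -90 + 29952 = 29862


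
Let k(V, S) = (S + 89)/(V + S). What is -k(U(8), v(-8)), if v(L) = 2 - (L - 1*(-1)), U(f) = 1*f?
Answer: -98/17 ≈ -5.7647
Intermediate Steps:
U(f) = f
v(L) = 1 - L (v(L) = 2 - (L + 1) = 2 - (1 + L) = 2 + (-1 - L) = 1 - L)
k(V, S) = (89 + S)/(S + V)
-k(U(8), v(-8)) = -(89 + (1 - 1*(-8)))/((1 - 1*(-8)) + 8) = -(89 + (1 + 8))/((1 + 8) + 8) = -(89 + 9)/(9 + 8) = -98/17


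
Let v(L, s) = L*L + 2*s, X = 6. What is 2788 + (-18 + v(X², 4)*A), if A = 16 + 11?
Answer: 37978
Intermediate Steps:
A = 27
v(L, s) = L² + 2*s
2788 + (-18 + v(X², 4)*A) = 2788 + (-18 + ((6²)² + 2*4)*27) = 2788 + (-18 + (36² + 8)*27) = 2788 + (-18 + (1296 + 8)*27) = 2788 + (-18 + 1304*27) = 2788 + (-18 + 35208) = 2788 + 35190 = 37978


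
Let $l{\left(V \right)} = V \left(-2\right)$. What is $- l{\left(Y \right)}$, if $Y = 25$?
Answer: $50$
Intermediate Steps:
$l{\left(V \right)} = - 2 V$
$- l{\left(Y \right)} = - \left(-2\right) 25 = \left(-1\right) \left(-50\right) = 50$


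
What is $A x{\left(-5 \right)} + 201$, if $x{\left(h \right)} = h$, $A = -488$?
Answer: $2641$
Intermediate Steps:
$A x{\left(-5 \right)} + 201 = \left(-488\right) \left(-5\right) + 201 = 2440 + 201 = 2641$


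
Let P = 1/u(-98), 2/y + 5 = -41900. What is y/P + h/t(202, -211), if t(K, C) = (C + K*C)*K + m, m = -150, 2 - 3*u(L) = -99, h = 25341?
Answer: -4933531847/1087738477440 ≈ -0.0045356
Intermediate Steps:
u(L) = 101/3 (u(L) = ⅔ - ⅓*(-99) = ⅔ + 33 = 101/3)
y = -2/41905 (y = 2/(-5 - 41900) = 2/(-41905) = 2*(-1/41905) = -2/41905 ≈ -4.7727e-5)
P = 3/101 (P = 1/(101/3) = 3/101 ≈ 0.029703)
t(K, C) = -150 + K*(C + C*K) (t(K, C) = (C + K*C)*K - 150 = (C + C*K)*K - 150 = K*(C + C*K) - 150 = -150 + K*(C + C*K))
y/P + h/t(202, -211) = -2/(41905*3/101) + 25341/(-150 - 211*202 - 211*202²) = -2/41905*101/3 + 25341/(-150 - 42622 - 211*40804) = -202/125715 + 25341/(-150 - 42622 - 8609644) = -202/125715 + 25341/(-8652416) = -202/125715 + 25341*(-1/8652416) = -202/125715 - 25341/8652416 = -4933531847/1087738477440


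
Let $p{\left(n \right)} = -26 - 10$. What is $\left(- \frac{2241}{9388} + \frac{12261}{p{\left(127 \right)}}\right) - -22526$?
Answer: $\frac{156205838}{7041} \approx 22185.0$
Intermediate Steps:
$p{\left(n \right)} = -36$
$\left(- \frac{2241}{9388} + \frac{12261}{p{\left(127 \right)}}\right) - -22526 = \left(- \frac{2241}{9388} + \frac{12261}{-36}\right) - -22526 = \left(\left(-2241\right) \frac{1}{9388} + 12261 \left(- \frac{1}{36}\right)\right) + 22526 = \left(- \frac{2241}{9388} - \frac{4087}{12}\right) + 22526 = - \frac{2399728}{7041} + 22526 = \frac{156205838}{7041}$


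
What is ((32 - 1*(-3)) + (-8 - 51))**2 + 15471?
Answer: 16047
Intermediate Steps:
((32 - 1*(-3)) + (-8 - 51))**2 + 15471 = ((32 + 3) - 59)**2 + 15471 = (35 - 59)**2 + 15471 = (-24)**2 + 15471 = 576 + 15471 = 16047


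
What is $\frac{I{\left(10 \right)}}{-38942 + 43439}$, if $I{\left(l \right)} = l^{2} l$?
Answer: $\frac{1000}{4497} \approx 0.22237$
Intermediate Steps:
$I{\left(l \right)} = l^{3}$
$\frac{I{\left(10 \right)}}{-38942 + 43439} = \frac{10^{3}}{-38942 + 43439} = \frac{1000}{4497}$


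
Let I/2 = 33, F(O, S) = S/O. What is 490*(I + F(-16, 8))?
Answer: 32095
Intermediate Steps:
I = 66 (I = 2*33 = 66)
490*(I + F(-16, 8)) = 490*(66 + 8/(-16)) = 490*(66 + 8*(-1/16)) = 490*(66 - 1/2) = 490*(131/2) = 32095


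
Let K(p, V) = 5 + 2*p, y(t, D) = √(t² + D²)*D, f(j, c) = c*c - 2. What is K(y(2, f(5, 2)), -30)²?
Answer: 153 + 80*√2 ≈ 266.14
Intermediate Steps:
f(j, c) = -2 + c² (f(j, c) = c² - 2 = -2 + c²)
y(t, D) = D*√(D² + t²) (y(t, D) = √(D² + t²)*D = D*√(D² + t²))
K(y(2, f(5, 2)), -30)² = (5 + 2*((-2 + 2²)*√((-2 + 2²)² + 2²)))² = (5 + 2*((-2 + 4)*√((-2 + 4)² + 4)))² = (5 + 2*(2*√(2² + 4)))² = (5 + 2*(2*√(4 + 4)))² = (5 + 2*(2*√8))² = (5 + 2*(2*(2*√2)))² = (5 + 2*(4*√2))² = (5 + 8*√2)²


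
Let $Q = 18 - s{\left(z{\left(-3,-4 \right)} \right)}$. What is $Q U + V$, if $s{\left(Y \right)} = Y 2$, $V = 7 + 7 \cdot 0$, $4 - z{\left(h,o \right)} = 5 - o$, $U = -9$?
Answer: $-245$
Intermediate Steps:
$z{\left(h,o \right)} = -1 + o$ ($z{\left(h,o \right)} = 4 - \left(5 - o\right) = 4 + \left(-5 + o\right) = -1 + o$)
$V = 7$ ($V = 7 + 0 = 7$)
$s{\left(Y \right)} = 2 Y$
$Q = 28$ ($Q = 18 - 2 \left(-1 - 4\right) = 18 - 2 \left(-5\right) = 18 - -10 = 18 + 10 = 28$)
$Q U + V = 28 \left(-9\right) + 7 = -252 + 7 = -245$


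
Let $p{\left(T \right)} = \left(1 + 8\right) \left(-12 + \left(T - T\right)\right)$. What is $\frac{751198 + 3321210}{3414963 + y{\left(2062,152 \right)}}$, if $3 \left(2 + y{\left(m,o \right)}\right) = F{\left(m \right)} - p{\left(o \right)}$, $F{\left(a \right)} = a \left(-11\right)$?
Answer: $\frac{12217224}{10222309} \approx 1.1952$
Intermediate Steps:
$p{\left(T \right)} = -108$ ($p{\left(T \right)} = 9 \left(-12 + 0\right) = 9 \left(-12\right) = -108$)
$F{\left(a \right)} = - 11 a$
$y{\left(m,o \right)} = 34 - \frac{11 m}{3}$ ($y{\left(m,o \right)} = -2 + \frac{- 11 m - -108}{3} = -2 + \frac{- 11 m + 108}{3} = -2 + \frac{108 - 11 m}{3} = -2 - \left(-36 + \frac{11 m}{3}\right) = 34 - \frac{11 m}{3}$)
$\frac{751198 + 3321210}{3414963 + y{\left(2062,152 \right)}} = \frac{751198 + 3321210}{3414963 + \left(34 - \frac{22682}{3}\right)} = \frac{4072408}{3414963 + \left(34 - \frac{22682}{3}\right)} = \frac{4072408}{3414963 - \frac{22580}{3}} = \frac{4072408}{\frac{10222309}{3}} = 4072408 \cdot \frac{3}{10222309} = \frac{12217224}{10222309}$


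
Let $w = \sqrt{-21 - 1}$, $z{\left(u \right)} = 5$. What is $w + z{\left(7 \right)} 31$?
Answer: $155 + i \sqrt{22} \approx 155.0 + 4.6904 i$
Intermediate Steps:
$w = i \sqrt{22}$ ($w = \sqrt{-22} = i \sqrt{22} \approx 4.6904 i$)
$w + z{\left(7 \right)} 31 = i \sqrt{22} + 5 \cdot 31 = i \sqrt{22} + 155 = 155 + i \sqrt{22}$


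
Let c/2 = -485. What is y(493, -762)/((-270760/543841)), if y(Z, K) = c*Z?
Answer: 26007020461/27076 ≈ 9.6052e+5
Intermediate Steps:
c = -970 (c = 2*(-485) = -970)
y(Z, K) = -970*Z
y(493, -762)/((-270760/543841)) = (-970*493)/((-270760/543841)) = -478210/((-270760*1/543841)) = -478210/(-270760/543841) = -478210*(-543841/270760) = 26007020461/27076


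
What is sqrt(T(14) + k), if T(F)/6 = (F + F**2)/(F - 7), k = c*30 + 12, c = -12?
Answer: 2*I*sqrt(42) ≈ 12.961*I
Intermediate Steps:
k = -348 (k = -12*30 + 12 = -360 + 12 = -348)
T(F) = 6*(F + F**2)/(-7 + F) (T(F) = 6*((F + F**2)/(F - 7)) = 6*((F + F**2)/(-7 + F)) = 6*(F + F**2)/(-7 + F))
sqrt(T(14) + k) = sqrt(6*14*(1 + 14)/(-7 + 14) - 348) = sqrt(6*14*15/7 - 348) = sqrt(6*14*(1/7)*15 - 348) = sqrt(180 - 348) = sqrt(-168) = 2*I*sqrt(42)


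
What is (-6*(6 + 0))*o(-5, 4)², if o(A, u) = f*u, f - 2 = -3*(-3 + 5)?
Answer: -9216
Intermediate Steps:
f = -4 (f = 2 - 3*(-3 + 5) = 2 - 3*2 = 2 - 6 = -4)
o(A, u) = -4*u
(-6*(6 + 0))*o(-5, 4)² = (-6*(6 + 0))*(-4*4)² = -6*6*(-16)² = -36*256 = -9216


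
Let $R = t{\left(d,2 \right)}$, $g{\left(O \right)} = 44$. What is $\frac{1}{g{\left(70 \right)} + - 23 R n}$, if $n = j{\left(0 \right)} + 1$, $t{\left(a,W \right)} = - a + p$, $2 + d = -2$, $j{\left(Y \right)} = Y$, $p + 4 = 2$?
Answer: $- \frac{1}{2} \approx -0.5$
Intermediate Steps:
$p = -2$ ($p = -4 + 2 = -2$)
$d = -4$ ($d = -2 - 2 = -4$)
$t{\left(a,W \right)} = -2 - a$ ($t{\left(a,W \right)} = - a - 2 = -2 - a$)
$R = 2$ ($R = -2 - -4 = -2 + 4 = 2$)
$n = 1$ ($n = 0 + 1 = 1$)
$\frac{1}{g{\left(70 \right)} + - 23 R n} = \frac{1}{44 + \left(-23\right) 2 \cdot 1} = \frac{1}{44 - 46} = \frac{1}{-2} = - \frac{1}{2}$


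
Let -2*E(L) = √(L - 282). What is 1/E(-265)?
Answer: 2*I*√547/547 ≈ 0.085514*I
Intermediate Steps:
E(L) = -√(-282 + L)/2 (E(L) = -√(L - 282)/2 = -√(-282 + L)/2)
1/E(-265) = 1/(-√(-282 - 265)/2) = 1/(-I*√547/2) = 2*I*√547/547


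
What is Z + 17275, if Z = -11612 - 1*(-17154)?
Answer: 22817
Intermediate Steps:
Z = 5542 (Z = -11612 + 17154 = 5542)
Z + 17275 = 5542 + 17275 = 22817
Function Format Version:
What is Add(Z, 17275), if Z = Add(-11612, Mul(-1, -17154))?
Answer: 22817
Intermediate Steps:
Z = 5542 (Z = Add(-11612, 17154) = 5542)
Add(Z, 17275) = Add(5542, 17275) = 22817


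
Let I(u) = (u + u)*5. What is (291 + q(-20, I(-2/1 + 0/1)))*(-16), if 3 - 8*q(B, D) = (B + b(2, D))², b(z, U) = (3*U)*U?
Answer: 2780138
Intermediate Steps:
b(z, U) = 3*U²
I(u) = 10*u (I(u) = (2*u)*5 = 10*u)
q(B, D) = 3/8 - (B + 3*D²)²/8
(291 + q(-20, I(-2/1 + 0/1)))*(-16) = (291 + (3/8 - (-20 + 3*(10*(-2/1 + 0/1))²)²/8))*(-16) = (291 + (3/8 - (-20 + 3*(10*(-2*1 + 0*1))²)²/8))*(-16) = (291 + (3/8 - (-20 + 3*(10*(-2 + 0))²)²/8))*(-16) = (291 + (3/8 - (-20 + 3*(10*(-2))²)²/8))*(-16) = (291 + (3/8 - (-20 + 3*(-20)²)²/8))*(-16) = (291 + (3/8 - (-20 + 3*400)²/8))*(-16) = (291 + (3/8 - (-20 + 1200)²/8))*(-16) = (291 + (3/8 - ⅛*1180²))*(-16) = (291 + (3/8 - ⅛*1392400))*(-16) = (291 + (3/8 - 174050))*(-16) = (291 - 1392397/8)*(-16) = -1390069/8*(-16) = 2780138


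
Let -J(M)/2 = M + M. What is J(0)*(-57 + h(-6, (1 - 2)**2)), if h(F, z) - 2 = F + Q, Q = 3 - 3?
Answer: 0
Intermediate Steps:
J(M) = -4*M (J(M) = -2*(M + M) = -4*M)
Q = 0
h(F, z) = 2 + F (h(F, z) = 2 + (F + 0) = 2 + F)
J(0)*(-57 + h(-6, (1 - 2)**2)) = (-4*0)*(-57 + (2 - 6)) = 0*(-57 - 4) = 0*(-61) = 0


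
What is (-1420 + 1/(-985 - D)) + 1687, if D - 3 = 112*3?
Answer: 353507/1324 ≈ 267.00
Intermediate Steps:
D = 339 (D = 3 + 112*3 = 3 + 336 = 339)
(-1420 + 1/(-985 - D)) + 1687 = (-1420 + 1/(-985 - 1*339)) + 1687 = (-1420 + 1/(-985 - 339)) + 1687 = (-1420 + 1/(-1324)) + 1687 = (-1420 - 1/1324) + 1687 = -1880081/1324 + 1687 = 353507/1324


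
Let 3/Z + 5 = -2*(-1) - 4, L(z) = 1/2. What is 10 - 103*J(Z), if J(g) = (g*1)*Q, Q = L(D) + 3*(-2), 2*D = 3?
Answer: -3259/14 ≈ -232.79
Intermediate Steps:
D = 3/2 (D = (½)*3 = 3/2 ≈ 1.5000)
L(z) = ½
Q = -11/2 (Q = ½ + 3*(-2) = ½ - 6 = -11/2 ≈ -5.5000)
Z = -3/7 (Z = 3/(-5 + (-2*(-1) - 4)) = 3/(-5 + (2 - 4)) = 3/(-5 - 2) = 3/(-7) = 3*(-⅐) = -3/7 ≈ -0.42857)
J(g) = -11*g/2 (J(g) = (g*1)*(-11/2) = g*(-11/2) = -11*g/2)
10 - 103*J(Z) = 10 - (-1133)*(-3)/(2*7) = 10 - 103*33/14 = 10 - 3399/14 = -3259/14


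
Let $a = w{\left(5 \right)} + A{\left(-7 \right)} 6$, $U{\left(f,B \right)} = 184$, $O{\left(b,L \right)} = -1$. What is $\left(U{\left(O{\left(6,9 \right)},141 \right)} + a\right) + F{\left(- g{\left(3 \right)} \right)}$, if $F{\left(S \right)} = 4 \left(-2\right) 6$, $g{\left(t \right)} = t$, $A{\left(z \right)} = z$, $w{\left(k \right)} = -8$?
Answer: $86$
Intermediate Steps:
$F{\left(S \right)} = -48$ ($F{\left(S \right)} = \left(-8\right) 6 = -48$)
$a = -50$ ($a = -8 - 42 = -50$)
$\left(U{\left(O{\left(6,9 \right)},141 \right)} + a\right) + F{\left(- g{\left(3 \right)} \right)} = \left(184 - 50\right) - 48 = 134 - 48 = 86$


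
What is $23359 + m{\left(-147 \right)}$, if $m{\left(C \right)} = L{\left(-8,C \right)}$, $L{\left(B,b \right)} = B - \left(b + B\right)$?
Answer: $23506$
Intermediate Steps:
$L{\left(B,b \right)} = - b$ ($L{\left(B,b \right)} = B - \left(B + b\right) = - b$)
$m{\left(C \right)} = - C$
$23359 + m{\left(-147 \right)} = 23359 - -147 = 23359 + 147 = 23506$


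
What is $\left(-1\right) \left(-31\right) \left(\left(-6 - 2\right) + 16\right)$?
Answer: $248$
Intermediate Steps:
$\left(-1\right) \left(-31\right) \left(\left(-6 - 2\right) + 16\right) = 31 \left(-8 + 16\right) = 31 \cdot 8 = 248$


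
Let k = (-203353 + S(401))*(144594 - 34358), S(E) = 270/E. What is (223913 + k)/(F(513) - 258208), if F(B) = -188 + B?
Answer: 8989025791675/103411083 ≈ 86925.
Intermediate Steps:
k = -8989115580788/401 (k = (-203353 + 270/401)*(144594 - 34358) = (-203353 + 270*(1/401))*110236 = (-203353 + 270/401)*110236 = -81544283/401*110236 = -8989115580788/401 ≈ -2.2417e+10)
(223913 + k)/(F(513) - 258208) = (223913 - 8989115580788/401)/((-188 + 513) - 258208) = -8989025791675/(401*(325 - 258208)) = -8989025791675/401/(-257883) = -8989025791675/401*(-1/257883) = 8989025791675/103411083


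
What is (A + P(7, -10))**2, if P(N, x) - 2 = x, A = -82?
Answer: 8100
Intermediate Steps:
P(N, x) = 2 + x
(A + P(7, -10))**2 = (-82 + (2 - 10))**2 = (-82 - 8)**2 = (-90)**2 = 8100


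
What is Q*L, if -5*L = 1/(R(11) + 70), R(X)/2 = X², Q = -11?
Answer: 11/1560 ≈ 0.0070513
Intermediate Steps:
R(X) = 2*X²
L = -1/1560 (L = -1/(5*(2*11² + 70)) = -1/(5*(2*121 + 70)) = -1/(5*(242 + 70)) = -⅕/312 = -⅕*1/312 = -1/1560 ≈ -0.00064103)
Q*L = -11*(-1/1560) = 11/1560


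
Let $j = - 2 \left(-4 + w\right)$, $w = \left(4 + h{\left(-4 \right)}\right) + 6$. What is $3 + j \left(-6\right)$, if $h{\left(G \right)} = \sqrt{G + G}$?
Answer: $75 + 24 i \sqrt{2} \approx 75.0 + 33.941 i$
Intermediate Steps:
$h{\left(G \right)} = \sqrt{2} \sqrt{G}$ ($h{\left(G \right)} = \sqrt{2 G} = \sqrt{2} \sqrt{G}$)
$w = 10 + 2 i \sqrt{2}$ ($w = \left(4 + \sqrt{2} \sqrt{-4}\right) + 6 = \left(4 + \sqrt{2} \cdot 2 i\right) + 6 = \left(4 + 2 i \sqrt{2}\right) + 6 = 10 + 2 i \sqrt{2} \approx 10.0 + 2.8284 i$)
$j = -12 - 4 i \sqrt{2}$ ($j = - 2 \left(-4 + \left(10 + 2 i \sqrt{2}\right)\right) = - 2 \left(6 + 2 i \sqrt{2}\right) = -12 - 4 i \sqrt{2} \approx -12.0 - 5.6569 i$)
$3 + j \left(-6\right) = 3 + \left(-12 - 4 i \sqrt{2}\right) \left(-6\right) = 3 + \left(72 + 24 i \sqrt{2}\right) = 75 + 24 i \sqrt{2}$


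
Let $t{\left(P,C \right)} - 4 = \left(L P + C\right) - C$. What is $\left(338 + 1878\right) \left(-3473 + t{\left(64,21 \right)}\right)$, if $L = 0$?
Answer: $-7687304$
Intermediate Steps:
$t{\left(P,C \right)} = 4$ ($t{\left(P,C \right)} = 4 + \left(\left(0 P + C\right) - C\right) = 4 + \left(\left(0 + C\right) - C\right) = 4 + \left(C - C\right) = 4 + 0 = 4$)
$\left(338 + 1878\right) \left(-3473 + t{\left(64,21 \right)}\right) = \left(338 + 1878\right) \left(-3473 + 4\right) = 2216 \left(-3469\right) = -7687304$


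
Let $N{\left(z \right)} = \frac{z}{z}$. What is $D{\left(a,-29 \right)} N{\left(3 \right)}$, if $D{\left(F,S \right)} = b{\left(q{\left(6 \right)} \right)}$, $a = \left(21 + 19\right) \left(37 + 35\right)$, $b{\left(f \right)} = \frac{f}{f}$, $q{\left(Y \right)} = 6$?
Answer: $1$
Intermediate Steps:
$N{\left(z \right)} = 1$
$b{\left(f \right)} = 1$
$a = 2880$ ($a = 40 \cdot 72 = 2880$)
$D{\left(F,S \right)} = 1$
$D{\left(a,-29 \right)} N{\left(3 \right)} = 1 \cdot 1 = 1$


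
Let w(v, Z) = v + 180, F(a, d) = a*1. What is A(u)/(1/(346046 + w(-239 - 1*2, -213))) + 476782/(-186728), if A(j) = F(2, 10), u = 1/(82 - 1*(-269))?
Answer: 3800285217/5492 ≈ 6.9197e+5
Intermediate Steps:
F(a, d) = a
u = 1/351 (u = 1/(82 + 269) = 1/351 ≈ 0.0028490)
A(j) = 2
w(v, Z) = 180 + v
A(u)/(1/(346046 + w(-239 - 1*2, -213))) + 476782/(-186728) = 2/(1/(346046 + (180 + (-239 - 1*2)))) + 476782/(-186728) = 2/(1/(346046 + (180 + (-239 - 2)))) + 476782*(-1/186728) = 2/(1/(346046 + (180 - 241))) - 14023/5492 = 2/(1/(346046 - 61)) - 14023/5492 = 2/(1/345985) - 14023/5492 = 2*345985 - 14023/5492 = 691970 - 14023/5492 = 3800285217/5492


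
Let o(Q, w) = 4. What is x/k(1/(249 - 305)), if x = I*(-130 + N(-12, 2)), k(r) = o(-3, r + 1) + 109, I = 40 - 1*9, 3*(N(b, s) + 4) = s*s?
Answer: -12338/339 ≈ -36.395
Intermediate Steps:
N(b, s) = -4 + s**2/3 (N(b, s) = -4 + (s*s)/3 = -4 + s**2/3)
I = 31 (I = 40 - 9 = 31)
k(r) = 113 (k(r) = 4 + 109 = 113)
x = -12338/3 (x = 31*(-130 + (-4 + (1/3)*2**2)) = 31*(-130 + (-4 + (1/3)*4)) = 31*(-130 + (-4 + 4/3)) = 31*(-130 - 8/3) = 31*(-398/3) = -12338/3 ≈ -4112.7)
x/k(1/(249 - 305)) = -12338/3/113 = -12338/3*1/113 = -12338/339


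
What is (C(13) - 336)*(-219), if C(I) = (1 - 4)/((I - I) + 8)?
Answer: 589329/8 ≈ 73666.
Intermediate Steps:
C(I) = -3/8 (C(I) = -3/(0 + 8) = -3/8)
(C(13) - 336)*(-219) = (-3/8 - 336)*(-219) = -2691/8*(-219) = 589329/8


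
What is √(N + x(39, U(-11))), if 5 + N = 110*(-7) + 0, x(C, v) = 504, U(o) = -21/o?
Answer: I*√271 ≈ 16.462*I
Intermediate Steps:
N = -775 (N = -5 + (110*(-7) + 0) = -5 + (-770 + 0) = -5 - 770 = -775)
√(N + x(39, U(-11))) = √(-775 + 504) = √(-271) = I*√271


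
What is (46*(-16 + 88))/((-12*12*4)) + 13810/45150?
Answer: -98321/18060 ≈ -5.4441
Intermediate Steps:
(46*(-16 + 88))/((-12*12*4)) + 13810/45150 = (46*72)/((-144*4)) + 13810*(1/45150) = 3312/(-576) + 1381/4515 = 3312*(-1/576) + 1381/4515 = -23/4 + 1381/4515 = -98321/18060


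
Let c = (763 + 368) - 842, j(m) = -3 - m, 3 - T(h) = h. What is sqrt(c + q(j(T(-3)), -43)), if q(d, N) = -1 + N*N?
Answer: sqrt(2137) ≈ 46.228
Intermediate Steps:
T(h) = 3 - h
q(d, N) = -1 + N**2
c = 289 (c = 1131 - 842 = 289)
sqrt(c + q(j(T(-3)), -43)) = sqrt(289 + (-1 + (-43)**2)) = sqrt(289 + (-1 + 1849)) = sqrt(289 + 1848) = sqrt(2137)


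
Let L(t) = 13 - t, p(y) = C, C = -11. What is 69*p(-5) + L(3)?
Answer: -749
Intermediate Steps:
p(y) = -11
69*p(-5) + L(3) = 69*(-11) + (13 - 1*3) = -759 + (13 - 3) = -759 + 10 = -749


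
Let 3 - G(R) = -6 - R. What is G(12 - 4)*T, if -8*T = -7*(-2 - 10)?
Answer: -357/2 ≈ -178.50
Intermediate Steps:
G(R) = 9 + R (G(R) = 3 - (-6 - R) = 3 + (6 + R) = 9 + R)
T = -21/2 (T = -(-7)*(-2 - 10)/8 = -(-7)*(-12)/8 = -1/8*84 = -21/2 ≈ -10.500)
G(12 - 4)*T = (9 + (12 - 4))*(-21/2) = (9 + 8)*(-21/2) = 17*(-21/2) = -357/2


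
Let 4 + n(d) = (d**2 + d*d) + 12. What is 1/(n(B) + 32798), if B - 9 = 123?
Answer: 1/67654 ≈ 1.4781e-5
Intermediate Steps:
B = 132 (B = 9 + 123 = 132)
n(d) = 8 + 2*d**2 (n(d) = -4 + ((d**2 + d*d) + 12) = -4 + ((d**2 + d**2) + 12) = -4 + (2*d**2 + 12) = -4 + (12 + 2*d**2) = 8 + 2*d**2)
1/(n(B) + 32798) = 1/((8 + 2*132**2) + 32798) = 1/((8 + 2*17424) + 32798) = 1/((8 + 34848) + 32798) = 1/(34856 + 32798) = 1/67654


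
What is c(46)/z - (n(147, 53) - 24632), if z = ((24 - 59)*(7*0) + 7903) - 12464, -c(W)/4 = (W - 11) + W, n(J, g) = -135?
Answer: 112962611/4561 ≈ 24767.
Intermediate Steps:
c(W) = 44 - 8*W (c(W) = -4*((W - 11) + W) = -4*((-11 + W) + W) = -4*(-11 + 2*W) = 44 - 8*W)
z = -4561 (z = (-35*0 + 7903) - 12464 = (0 + 7903) - 12464 = 7903 - 12464 = -4561)
c(46)/z - (n(147, 53) - 24632) = (44 - 8*46)/(-4561) - (-135 - 24632) = (44 - 368)*(-1/4561) - 1*(-24767) = -324*(-1/4561) + 24767 = 324/4561 + 24767 = 112962611/4561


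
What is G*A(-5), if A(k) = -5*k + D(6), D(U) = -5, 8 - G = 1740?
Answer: -34640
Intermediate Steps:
G = -1732 (G = 8 - 1*1740 = 8 - 1740 = -1732)
A(k) = -5 - 5*k (A(k) = -5*k - 5 = -5 - 5*k)
G*A(-5) = -1732*(-5 - 5*(-5)) = -1732*(-5 + 25) = -1732*20 = -34640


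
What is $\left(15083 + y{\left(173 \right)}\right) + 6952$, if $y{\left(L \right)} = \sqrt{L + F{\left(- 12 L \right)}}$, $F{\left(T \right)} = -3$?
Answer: $22035 + \sqrt{170} \approx 22048.0$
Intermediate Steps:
$y{\left(L \right)} = \sqrt{-3 + L}$ ($y{\left(L \right)} = \sqrt{L - 3} = \sqrt{-3 + L}$)
$\left(15083 + y{\left(173 \right)}\right) + 6952 = \left(15083 + \sqrt{-3 + 173}\right) + 6952 = \left(15083 + \sqrt{170}\right) + 6952 = 22035 + \sqrt{170}$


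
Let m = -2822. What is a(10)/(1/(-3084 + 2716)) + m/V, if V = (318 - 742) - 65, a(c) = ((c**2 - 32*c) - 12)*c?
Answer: 417491462/489 ≈ 8.5377e+5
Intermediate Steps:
a(c) = c*(-12 + c**2 - 32*c) (a(c) = (-12 + c**2 - 32*c)*c = c*(-12 + c**2 - 32*c))
V = -489 (V = -424 - 65 = -489)
a(10)/(1/(-3084 + 2716)) + m/V = (10*(-12 + 10**2 - 32*10))/(1/(-3084 + 2716)) - 2822/(-489) = (10*(-12 + 100 - 320))/(1/(-368)) - 2822*(-1/489) = (10*(-232))/(-1/368) + 2822/489 = -2320*(-368) + 2822/489 = 853760 + 2822/489 = 417491462/489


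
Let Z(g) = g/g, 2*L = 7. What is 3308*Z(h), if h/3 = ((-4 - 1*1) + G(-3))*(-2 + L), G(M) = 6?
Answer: 3308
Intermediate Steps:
L = 7/2 (L = (½)*7 = 7/2 ≈ 3.5000)
h = 9/2 (h = 3*(((-4 - 1*1) + 6)*(-2 + 7/2)) = 3*(((-4 - 1) + 6)*(3/2)) = 3*((-5 + 6)*(3/2)) = 3*(1*(3/2)) = 3*(3/2) = 9/2 ≈ 4.5000)
Z(g) = 1
3308*Z(h) = 3308*1 = 3308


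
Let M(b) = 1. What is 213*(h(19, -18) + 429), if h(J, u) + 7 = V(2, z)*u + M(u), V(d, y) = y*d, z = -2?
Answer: 105435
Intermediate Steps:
V(d, y) = d*y
h(J, u) = -6 - 4*u (h(J, u) = -7 + ((2*(-2))*u + 1) = -7 + (-4*u + 1) = -7 + (1 - 4*u) = -6 - 4*u)
213*(h(19, -18) + 429) = 213*((-6 - 4*(-18)) + 429) = 213*((-6 + 72) + 429) = 213*(66 + 429) = 213*495 = 105435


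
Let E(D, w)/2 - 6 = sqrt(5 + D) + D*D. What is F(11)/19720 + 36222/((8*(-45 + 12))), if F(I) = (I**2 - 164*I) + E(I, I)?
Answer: -1026829/7480 ≈ -137.28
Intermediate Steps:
E(D, w) = 12 + 2*D**2 + 2*sqrt(5 + D) (E(D, w) = 12 + 2*(sqrt(5 + D) + D*D) = 12 + 2*(sqrt(5 + D) + D**2) = 12 + 2*(D**2 + sqrt(5 + D)) = 12 + (2*D**2 + 2*sqrt(5 + D)) = 12 + 2*D**2 + 2*sqrt(5 + D))
F(I) = 12 - 164*I + 2*sqrt(5 + I) + 3*I**2 (F(I) = (I**2 - 164*I) + (12 + 2*I**2 + 2*sqrt(5 + I)) = 12 - 164*I + 2*sqrt(5 + I) + 3*I**2)
F(11)/19720 + 36222/((8*(-45 + 12))) = (12 - 164*11 + 2*sqrt(5 + 11) + 3*11**2)/19720 + 36222/((8*(-45 + 12))) = (12 - 1804 + 2*sqrt(16) + 3*121)*(1/19720) + 36222/((8*(-33))) = (12 - 1804 + 2*4 + 363)*(1/19720) + 36222/(-264) = (12 - 1804 + 8 + 363)*(1/19720) + 36222*(-1/264) = -1421*1/19720 - 6037/44 = -49/680 - 6037/44 = -1026829/7480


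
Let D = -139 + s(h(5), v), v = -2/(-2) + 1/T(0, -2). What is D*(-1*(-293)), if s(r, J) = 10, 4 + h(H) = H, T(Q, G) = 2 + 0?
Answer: -37797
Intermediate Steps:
T(Q, G) = 2
v = 3/2 (v = -2/(-2) + 1/2 = -2*(-½) + 1*(½) = 1 + ½ = 3/2 ≈ 1.5000)
h(H) = -4 + H
D = -129 (D = -139 + 10 = -129)
D*(-1*(-293)) = -(-129)*(-293) = -129*293 = -37797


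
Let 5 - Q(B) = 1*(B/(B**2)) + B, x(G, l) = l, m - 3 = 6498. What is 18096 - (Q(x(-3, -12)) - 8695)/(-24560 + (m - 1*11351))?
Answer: 1277267237/70584 ≈ 18096.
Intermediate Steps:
m = 6501 (m = 3 + 6498 = 6501)
Q(B) = 5 - B - 1/B (Q(B) = 5 - (1*(B/(B**2)) + B) = 5 - (1*(B/B**2) + B) = 5 - (1/B + B) = 5 - (B + 1/B) = 5 + (-B - 1/B) = 5 - B - 1/B)
18096 - (Q(x(-3, -12)) - 8695)/(-24560 + (m - 1*11351)) = 18096 - ((5 - 1*(-12) - 1/(-12)) - 8695)/(-24560 + (6501 - 1*11351)) = 18096 - ((5 + 12 - 1*(-1/12)) - 8695)/(-24560 + (6501 - 11351)) = 18096 - ((5 + 12 + 1/12) - 8695)/(-24560 - 4850) = 18096 - (205/12 - 8695)/(-29410) = 18096 - (-104135)*(-1)/(12*29410) = 18096 - 1*20827/70584 = 18096 - 20827/70584 = 1277267237/70584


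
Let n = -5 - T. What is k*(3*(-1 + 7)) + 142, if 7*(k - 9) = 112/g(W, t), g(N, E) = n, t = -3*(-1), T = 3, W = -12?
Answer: 268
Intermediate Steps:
n = -8 (n = -5 - 1*3 = -5 - 3 = -8)
t = 3
g(N, E) = -8
k = 7 (k = 9 + (112/(-8))/7 = 9 + (112*(-⅛))/7 = 9 + (⅐)*(-14) = 9 - 2 = 7)
k*(3*(-1 + 7)) + 142 = 7*(3*(-1 + 7)) + 142 = 7*(3*6) + 142 = 7*18 + 142 = 126 + 142 = 268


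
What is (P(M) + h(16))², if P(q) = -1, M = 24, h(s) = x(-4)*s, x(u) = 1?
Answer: 225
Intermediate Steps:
h(s) = s (h(s) = 1*s = s)
(P(M) + h(16))² = (-1 + 16)² = 15² = 225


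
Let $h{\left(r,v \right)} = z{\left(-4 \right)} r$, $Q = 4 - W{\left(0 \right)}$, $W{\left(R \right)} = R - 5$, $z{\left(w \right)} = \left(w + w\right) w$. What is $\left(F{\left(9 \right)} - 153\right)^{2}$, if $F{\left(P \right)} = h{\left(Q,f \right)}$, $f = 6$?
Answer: $18225$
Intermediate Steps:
$z{\left(w \right)} = 2 w^{2}$ ($z{\left(w \right)} = 2 w w = 2 w^{2}$)
$W{\left(R \right)} = -5 + R$
$Q = 9$ ($Q = 4 - \left(-5 + 0\right) = 4 - -5 = 4 + 5 = 9$)
$h{\left(r,v \right)} = 32 r$ ($h{\left(r,v \right)} = 2 \left(-4\right)^{2} r = 2 \cdot 16 r = 32 r$)
$F{\left(P \right)} = 288$ ($F{\left(P \right)} = 32 \cdot 9 = 288$)
$\left(F{\left(9 \right)} - 153\right)^{2} = \left(288 - 153\right)^{2} = 135^{2} = 18225$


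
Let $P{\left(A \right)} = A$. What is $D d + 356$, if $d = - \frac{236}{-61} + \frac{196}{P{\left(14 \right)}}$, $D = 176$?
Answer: $\frac{213556}{61} \approx 3500.9$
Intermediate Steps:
$d = \frac{1090}{61}$ ($d = - \frac{236}{-61} + \frac{196}{14} = \left(-236\right) \left(- \frac{1}{61}\right) + 196 \cdot \frac{1}{14} = \frac{236}{61} + 14 = \frac{1090}{61} \approx 17.869$)
$D d + 356 = 176 \cdot \frac{1090}{61} + 356 = \frac{191840}{61} + 356 = \frac{213556}{61}$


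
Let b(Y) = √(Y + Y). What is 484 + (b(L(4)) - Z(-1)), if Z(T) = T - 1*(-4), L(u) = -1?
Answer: 481 + I*√2 ≈ 481.0 + 1.4142*I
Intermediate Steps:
b(Y) = √2*√Y (b(Y) = √(2*Y) = √2*√Y)
Z(T) = 4 + T (Z(T) = T + 4 = 4 + T)
484 + (b(L(4)) - Z(-1)) = 484 + (√2*√(-1) - (4 - 1)) = 484 + (√2*I - 1*3) = 484 + (I*√2 - 3) = 484 + (-3 + I*√2) = 481 + I*√2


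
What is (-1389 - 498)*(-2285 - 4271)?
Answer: 12371172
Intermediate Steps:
(-1389 - 498)*(-2285 - 4271) = -1887*(-6556) = 12371172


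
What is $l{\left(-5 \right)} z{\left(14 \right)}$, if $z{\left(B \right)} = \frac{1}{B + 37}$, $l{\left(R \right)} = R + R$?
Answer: $- \frac{10}{51} \approx -0.19608$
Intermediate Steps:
$l{\left(R \right)} = 2 R$
$z{\left(B \right)} = \frac{1}{37 + B}$
$l{\left(-5 \right)} z{\left(14 \right)} = \frac{2 \left(-5\right)}{37 + 14} = - \frac{10}{51}$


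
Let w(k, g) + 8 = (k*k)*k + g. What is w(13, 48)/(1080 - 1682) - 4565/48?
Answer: -1427753/14448 ≈ -98.820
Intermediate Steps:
w(k, g) = -8 + g + k³ (w(k, g) = -8 + ((k*k)*k + g) = -8 + (k²*k + g) = -8 + (k³ + g) = -8 + (g + k³) = -8 + g + k³)
w(13, 48)/(1080 - 1682) - 4565/48 = (-8 + 48 + 13³)/(1080 - 1682) - 4565/48 = (-8 + 48 + 2197)/(-602) - 4565*1/48 = 2237*(-1/602) - 4565/48 = -2237/602 - 4565/48 = -1427753/14448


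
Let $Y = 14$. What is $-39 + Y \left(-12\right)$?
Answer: $-207$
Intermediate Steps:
$-39 + Y \left(-12\right) = -39 + 14 \left(-12\right) = -39 - 168 = -207$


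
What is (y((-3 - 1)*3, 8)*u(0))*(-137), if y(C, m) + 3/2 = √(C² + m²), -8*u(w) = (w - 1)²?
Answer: -411/16 + 137*√13/2 ≈ 221.29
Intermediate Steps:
u(w) = -(-1 + w)²/8 (u(w) = -(w - 1)²/8 = -(-1 + w)²/8)
y(C, m) = -3/2 + √(C² + m²)
(y((-3 - 1)*3, 8)*u(0))*(-137) = ((-3/2 + √(((-3 - 1)*3)² + 8²))*(-(-1 + 0)²/8))*(-137) = ((-3/2 + √((-4*3)² + 64))*(-⅛*(-1)²))*(-137) = ((-3/2 + √((-12)² + 64))*(-⅛*1))*(-137) = ((-3/2 + √(144 + 64))*(-⅛))*(-137) = ((-3/2 + √208)*(-⅛))*(-137) = ((-3/2 + 4*√13)*(-⅛))*(-137) = (3/16 - √13/2)*(-137) = -411/16 + 137*√13/2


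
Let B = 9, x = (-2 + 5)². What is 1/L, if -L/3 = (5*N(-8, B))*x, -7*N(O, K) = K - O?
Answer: 7/2295 ≈ 0.0030501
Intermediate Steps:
x = 9 (x = 3² = 9)
N(O, K) = -K/7 + O/7 (N(O, K) = -(K - O)/7 = -K/7 + O/7)
L = 2295/7 (L = -3*5*(-⅐*9 + (⅐)*(-8))*9 = -3*5*(-9/7 - 8/7)*9 = -3*5*(-17/7)*9 = -(-255)*9/7 = -3*(-765/7) = 2295/7 ≈ 327.86)
1/L = 1/(2295/7) = 7/2295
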